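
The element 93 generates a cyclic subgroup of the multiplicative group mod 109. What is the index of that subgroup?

Since 93 ∈ (Z/109Z)^×, its order divides φ(109) = 109 − 1 = 108 = 2^2 · 3^3.
Divisors of 108: 1, 2, 3, 4, 6, 9, 12, 18, 27, 36, 54, 108.
Compute 93^d (mod 109) for the divisors d until we hit 1:
93^1 ≡ 93
93^2 ≡ 38
93^3 ≡ 46
93^4 ≡ 27
93^6 ≡ 45
93^9 ≡ 108
93^12 ≡ 63
93^18 ≡ 1
So ord_109(93) = 18, hence |⟨93⟩| = 18.
Index = |(Z/109Z)^×| / |⟨93⟩| = 108 / 18 = 6.

6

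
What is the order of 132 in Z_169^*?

156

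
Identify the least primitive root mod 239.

7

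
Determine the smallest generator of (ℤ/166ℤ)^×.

5

φ(166) = φ(2)·φ(83) = 1·82 = 82 = 2 · 41.
g is a primitive root iff g^(82/q) ≢ 1 (mod 166) for each prime q ∈ {2, 41}.
g = 2: gcd(2, 166) = 2 > 1, not a unit — skip.
g = 3: 3^41 ≡ 1 — hits 1, so not a primitive root.
g = 4: gcd(4, 166) = 2 > 1, not a unit — skip.
g = 5: 5^41 ≡ 165; 5^2 ≡ 25 — none is 1, so 5 is a primitive root.
Hence the least primitive root of 166 is 5.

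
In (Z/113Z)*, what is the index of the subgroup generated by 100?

2

By Lagrange's theorem, ord_113(100) divides φ(113) = 113 − 1 = 112 = 2^4 · 7.
Divisors of 112: 1, 2, 4, 7, 8, 14, 16, 28, 56, 112.
Evaluate successive powers at the divisors of 112:
100^1 ≡ 100
100^2 ≡ 56
100^4 ≡ 85
100^7 ≡ 44
100^8 ≡ 106
100^14 ≡ 15
100^16 ≡ 49
100^28 ≡ 112
100^56 ≡ 1
So ord_113(100) = 56, hence |⟨100⟩| = 56.
The index is φ(113) / ord(100) = 112 / 56 = 2.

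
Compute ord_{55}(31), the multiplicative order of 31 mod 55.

The order of 31 must divide φ(55) = φ(5·11) = (5−1)·(11−1) = 4·10 = 40 = 2^3 · 5.
Divisors of 40: 1, 2, 4, 5, 8, 10, 20, 40.
Evaluate successive powers at the divisors of 40:
31^1 ≡ 31
31^2 ≡ 26
31^4 ≡ 16
31^5 ≡ 1
So ord_55(31) = 5.

5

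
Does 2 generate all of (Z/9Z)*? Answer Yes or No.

Yes

φ(9) = φ(3^2) = 3·(3−1) = 6 = 2 · 3.
2 is a primitive root mod 9 iff 2^(φ(9)/q) ≢ 1 for every prime q | φ(9), i.e. q ∈ {2, 3}.
2^3 ≡ 8 (mod 9)  [q = 2: ≢ 1 ✓]
2^2 ≡ 4 (mod 9)  [q = 3: ≢ 1 ✓]
None equal 1, so ord_9(2) = 6: 2 is a primitive root.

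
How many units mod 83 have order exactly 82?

φ(83) = 83 − 1 = 82 = 2 · 41.
(Z/83Z)^× is cyclic (|G| = 82); a cyclic group of order m has exactly φ(d) elements of each order d | m, and none otherwise.
82 = 2 · 41 divides 82, and φ(82) = 40.

40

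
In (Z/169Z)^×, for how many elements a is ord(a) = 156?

48

φ(169) = φ(13^2) = 13·(13−1) = 156 = 2^2 · 3 · 13.
(Z/169Z)^× is cyclic (|G| = 156); a cyclic group of order m has exactly φ(d) elements of each order d | m, and none otherwise.
156 = 2^2 · 3 · 13 divides 156, and φ(156) = 48.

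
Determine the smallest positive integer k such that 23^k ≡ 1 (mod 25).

20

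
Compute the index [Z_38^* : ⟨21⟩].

1

The order of 21 must divide φ(38) = φ(2)·φ(19) = 1·18 = 18 = 2 · 3^2.
Divisors of 18: 1, 2, 3, 6, 9, 18.
Compute 21^d (mod 38) for the divisors d until we hit 1:
21^1 ≡ 21 (mod 38)
21^2 ≡ 23 (mod 38)
21^3 ≡ 27 (mod 38)
21^6 ≡ 7 (mod 38)
21^9 ≡ 37 (mod 38)
21^18 ≡ 1 (mod 38) ✓
So ord_38(21) = 18, hence |⟨21⟩| = 18.
The index is φ(38) / ord(21) = 18 / 18 = 1.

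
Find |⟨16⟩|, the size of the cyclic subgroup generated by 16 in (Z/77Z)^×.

15

Since 16 ∈ (Z/77Z)^×, its order divides φ(77) = φ(7·11) = (7−1)·(11−1) = 6·10 = 60 = 2^2 · 3 · 5.
Divisors of 60: 1, 2, 3, 4, 5, 6, 10, 12, 15, 20, 30, 60.
Compute 16^d (mod 77) for the divisors d until we hit 1:
16^1 ≡ 16
16^2 ≡ 25
16^3 ≡ 15
16^4 ≡ 9
16^5 ≡ 67
16^6 ≡ 71
16^10 ≡ 23
16^12 ≡ 36
16^15 ≡ 1
Therefore the multiplicative order of 16 modulo 77 is 15.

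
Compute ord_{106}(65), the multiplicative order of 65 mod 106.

By Lagrange's theorem, ord_106(65) divides φ(106) = φ(2)·φ(53) = 1·52 = 52 = 2^2 · 13.
Divisors of 52: 1, 2, 4, 13, 26, 52.
Test each divisor d:
65^1 ≡ 65
65^2 ≡ 91
65^4 ≡ 13
65^13 ≡ 23
65^26 ≡ 105
65^52 ≡ 1
Therefore the multiplicative order of 65 modulo 106 is 52.

52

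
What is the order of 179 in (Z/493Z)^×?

By Lagrange's theorem, ord_493(179) divides φ(493) = φ(17·29) = (17−1)·(29−1) = 16·28 = 448 = 2^6 · 7.
Divisors of 448: 1, 2, 4, 7, 8, 14, 16, 28, 32, 56, 64, 112, 224, 448.
Check 179^d mod 493 for each divisor in increasing order:
179^1 ≡ 179
179^2 ≡ 489
179^4 ≡ 16
179^7 ≡ 376
179^8 ≡ 256
179^14 ≡ 378
179^16 ≡ 460
179^28 ≡ 407
179^32 ≡ 103
179^56 ≡ 1
Hence ord(179) = 56.

56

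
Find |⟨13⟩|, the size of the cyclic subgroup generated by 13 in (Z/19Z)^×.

18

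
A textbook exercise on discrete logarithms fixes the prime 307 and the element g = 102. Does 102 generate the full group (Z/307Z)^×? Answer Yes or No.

φ(307) = 307 − 1 = 306 = 2 · 3^2 · 17.
An element g generates (Z/307Z)^× iff g^(306/q) ≢ 1 (mod 307) for each prime q ∈ {2, 3, 17}.
102^153 ≡ 1 (mod 307)  [q = 2: ≡ 1 ✗]
102^102 ≡ 1 (mod 307)  [q = 3: ≡ 1 ✗]
102^18 ≡ 102 (mod 307)  [q = 17: ≢ 1 ✓]
The check at q = 2 fails, so 102 generates a proper subgroup.

No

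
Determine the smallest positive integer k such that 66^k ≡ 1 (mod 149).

ord(66) | φ(149) = 149 − 1 = 148 = 2^2 · 37.
Divisors of 148: 1, 2, 4, 37, 74, 148.
Evaluate successive powers at the divisors of 148:
66^1 ≡ 66 (mod 149)
66^2 ≡ 35 (mod 149)
66^4 ≡ 33 (mod 149)
66^37 ≡ 105 (mod 149)
66^74 ≡ 148 (mod 149)
66^148 ≡ 1 (mod 149) ✓
Hence ord(66) = 148.

148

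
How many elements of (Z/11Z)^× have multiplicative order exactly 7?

0

φ(11) = 11 − 1 = 10 = 2 · 5.
Since (Z/11Z)^× is cyclic of order 10, the number of elements of order d is φ(d) when d | 10 and 0 otherwise.
7 does not divide 10, so no element of (Z/11Z)^× has order 7.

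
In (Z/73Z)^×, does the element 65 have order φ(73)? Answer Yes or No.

No

φ(73) = 73 − 1 = 72 = 2^3 · 3^2.
65 is a primitive root mod 73 iff 65^(φ(73)/q) ≢ 1 for every prime q | φ(73), i.e. q ∈ {2, 3}.
65^36 ≡ 1 (mod 73)  [q = 2: ≡ 1 ✗]
65^24 ≡ 1 (mod 73)  [q = 3: ≡ 1 ✗]
Since 65^36 ≡ 1, the order of 65 divides 36 < 72, so 65 is not a primitive root.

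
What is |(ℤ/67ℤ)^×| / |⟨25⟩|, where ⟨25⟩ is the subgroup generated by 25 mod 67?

6

Since 25 ∈ (Z/67Z)^×, its order divides φ(67) = 67 − 1 = 66 = 2 · 3 · 11.
Divisors of 66: 1, 2, 3, 6, 11, 22, 33, 66.
Compute 25^d (mod 67) for the divisors d until we hit 1:
25^1 ≡ 25 (mod 67)
25^2 ≡ 22 (mod 67)
25^3 ≡ 14 (mod 67)
25^6 ≡ 62 (mod 67)
25^11 ≡ 1 (mod 67) ✓
So ord_67(25) = 11, hence |⟨25⟩| = 11.
The index is φ(67) / ord(25) = 66 / 11 = 6.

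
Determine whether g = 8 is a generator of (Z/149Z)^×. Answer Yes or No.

Yes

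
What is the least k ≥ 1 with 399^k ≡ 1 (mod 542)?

The order of 399 must divide φ(542) = φ(2)·φ(271) = 1·270 = 270 = 2 · 3^3 · 5.
Divisors of 270: 1, 2, 3, 5, 6, 9, 10, 15, 18, 27, 30, 45, 54, 90, 135, 270.
Check 399^d mod 542 for each divisor in increasing order:
399^1 ≡ 399
399^2 ≡ 395
399^3 ≡ 425
399^5 ≡ 397
399^6 ≡ 139
399^9 ≡ 539
399^10 ≡ 429
399^15 ≡ 125
399^18 ≡ 9
399^27 ≡ 515
399^30 ≡ 449
399^45 ≡ 299
399^54 ≡ 187
399^90 ≡ 513
399^135 ≡ 1
So ord_542(399) = 135.

135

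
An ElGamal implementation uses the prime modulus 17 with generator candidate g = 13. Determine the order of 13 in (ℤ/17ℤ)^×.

Since 13 ∈ (Z/17Z)^×, its order divides φ(17) = 17 − 1 = 16 = 2^4.
Divisors of 16: 1, 2, 4, 8, 16.
Check 13^d mod 17 for each divisor in increasing order:
13^1 ≡ 13 (mod 17)
13^2 ≡ 16 (mod 17)
13^4 ≡ 1 (mod 17) ✓
Hence ord(13) = 4.

4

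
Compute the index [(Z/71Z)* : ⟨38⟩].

By Lagrange's theorem, ord_71(38) divides φ(71) = 71 − 1 = 70 = 2 · 5 · 7.
Divisors of 70: 1, 2, 5, 7, 10, 14, 35, 70.
Test each divisor d:
38^1 ≡ 38
38^2 ≡ 24
38^5 ≡ 20
38^7 ≡ 54
38^10 ≡ 45
38^14 ≡ 5
38^35 ≡ 1
Thus |⟨38⟩| = ord(38) = 35.
[(Z/71Z)^× : ⟨38⟩] = 70/35 = 2.

2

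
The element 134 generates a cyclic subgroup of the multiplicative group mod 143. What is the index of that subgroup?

ord(134) | φ(143) = φ(11·13) = (11−1)·(13−1) = 10·12 = 120 = 2^3 · 3 · 5.
Divisors of 120: 1, 2, 3, 4, 5, 6, 8, 10, 12, 15, 20, 24, 30, 40, 60, 120.
Compute 134^d (mod 143) for the divisors d until we hit 1:
134^1 ≡ 134 (mod 143)
134^2 ≡ 81 (mod 143)
134^3 ≡ 129 (mod 143)
134^4 ≡ 126 (mod 143)
134^5 ≡ 10 (mod 143)
134^6 ≡ 53 (mod 143)
134^8 ≡ 3 (mod 143)
134^10 ≡ 100 (mod 143)
134^12 ≡ 92 (mod 143)
134^15 ≡ 142 (mod 143)
134^20 ≡ 133 (mod 143)
134^24 ≡ 27 (mod 143)
134^30 ≡ 1 (mod 143) ✓
The order of 134 is 30, so the subgroup it generates has 30 elements.
[(Z/143Z)^× : ⟨134⟩] = 120/30 = 4.

4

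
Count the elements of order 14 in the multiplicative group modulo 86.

6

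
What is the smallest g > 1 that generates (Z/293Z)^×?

2

φ(293) = 293 − 1 = 292 = 2^2 · 73.
Test candidates g = 2, 3, … against the prime factors q ∈ {2, 73} of φ(293): g is a generator iff g^(292/q) ≢ 1 for every such q.
g = 2: 2^146 ≡ 292; 2^4 ≡ 16 — none is 1, so 2 is a primitive root.
Hence the least primitive root of 293 is 2.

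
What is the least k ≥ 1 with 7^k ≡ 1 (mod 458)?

228

The order of 7 must divide φ(458) = φ(2)·φ(229) = 1·228 = 228 = 2^2 · 3 · 19.
Divisors of 228: 1, 2, 3, 4, 6, 12, 19, 38, 57, 76, 114, 228.
Compute 7^d (mod 458) for the divisors d until we hit 1:
7^1 ≡ 7 (mod 458)
7^2 ≡ 49 (mod 458)
7^3 ≡ 343 (mod 458)
7^4 ≡ 111 (mod 458)
7^6 ≡ 401 (mod 458)
7^12 ≡ 43 (mod 458)
7^19 ≡ 247 (mod 458)
7^38 ≡ 95 (mod 458)
7^57 ≡ 107 (mod 458)
7^76 ≡ 323 (mod 458)
7^114 ≡ 457 (mod 458)
7^228 ≡ 1 (mod 458) ✓
Therefore the multiplicative order of 7 modulo 458 is 228.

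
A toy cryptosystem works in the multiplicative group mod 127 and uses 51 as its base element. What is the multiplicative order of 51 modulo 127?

42

The order of 51 must divide φ(127) = 127 − 1 = 126 = 2 · 3^2 · 7.
Divisors of 126: 1, 2, 3, 6, 7, 9, 14, 18, 21, 42, 63, 126.
Compute 51^d (mod 127) for the divisors d until we hit 1:
51^1 ≡ 51 (mod 127)
51^2 ≡ 61 (mod 127)
51^3 ≡ 63 (mod 127)
51^6 ≡ 32 (mod 127)
51^7 ≡ 108 (mod 127)
51^9 ≡ 111 (mod 127)
51^14 ≡ 107 (mod 127)
51^18 ≡ 2 (mod 127)
51^21 ≡ 126 (mod 127)
51^42 ≡ 1 (mod 127) ✓
So ord_127(51) = 42.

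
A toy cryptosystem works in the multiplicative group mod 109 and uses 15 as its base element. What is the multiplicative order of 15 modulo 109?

27

The order of 15 must divide φ(109) = 109 − 1 = 108 = 2^2 · 3^3.
Divisors of 108: 1, 2, 3, 4, 6, 9, 12, 18, 27, 36, 54, 108.
Check 15^d mod 109 for each divisor in increasing order:
15^1 ≡ 15
15^2 ≡ 7
15^3 ≡ 105
15^4 ≡ 49
15^6 ≡ 16
15^9 ≡ 45
15^12 ≡ 38
15^18 ≡ 63
15^27 ≡ 1
Hence ord(15) = 27.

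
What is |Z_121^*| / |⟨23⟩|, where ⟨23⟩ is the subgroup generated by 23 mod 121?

10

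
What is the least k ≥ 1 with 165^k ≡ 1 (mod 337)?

Since 165 ∈ (Z/337Z)^×, its order divides φ(337) = 337 − 1 = 336 = 2^4 · 3 · 7.
Divisors of 336: 1, 2, 3, 4, 6, 7, 8, 12, 14, 16, 21, 24, 28, 42, 48, 56, 84, 112, 168, 336.
Compute 165^d (mod 337) for the divisors d until we hit 1:
165^1 ≡ 165 (mod 337)
165^2 ≡ 265 (mod 337)
165^3 ≡ 252 (mod 337)
165^4 ≡ 129 (mod 337)
165^6 ≡ 148 (mod 337)
165^7 ≡ 156 (mod 337)
165^8 ≡ 128 (mod 337)
165^12 ≡ 336 (mod 337)
165^14 ≡ 72 (mod 337)
165^16 ≡ 208 (mod 337)
165^21 ≡ 111 (mod 337)
165^24 ≡ 1 (mod 337) ✓
The smallest such exponent is 24, so the order of 165 is 24.

24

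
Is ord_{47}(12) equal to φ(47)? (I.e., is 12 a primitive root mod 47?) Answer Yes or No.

No

φ(47) = 47 − 1 = 46 = 2 · 23.
Test 12^(46/q) mod 47 for each prime factor q of 46:
12^23 ≡ 1 (mod 47)  [q = 2: ≡ 1 ✗]
12^2 ≡ 3 (mod 47)  [q = 23: ≢ 1 ✓]
The check at q = 2 fails, so 12 generates a proper subgroup.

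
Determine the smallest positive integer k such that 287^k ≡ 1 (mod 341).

5

Since 287 ∈ (Z/341Z)^×, its order divides φ(341) = φ(11·31) = (11−1)·(31−1) = 10·30 = 300 = 2^2 · 3 · 5^2.
Divisors of 300: 1, 2, 3, 4, 5, 6, 10, 12, 15, 20, 25, 30, 50, 60, 75, 100, 150, 300.
Evaluate successive powers at the divisors of 300:
287^1 ≡ 287
287^2 ≡ 188
287^3 ≡ 78
287^4 ≡ 221
287^5 ≡ 1
Hence ord(287) = 5.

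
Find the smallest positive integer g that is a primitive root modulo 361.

φ(361) = φ(19^2) = 19·(19−1) = 342 = 2 · 3^2 · 19.
g is a primitive root iff g^(342/q) ≢ 1 (mod 361) for each prime q ∈ {2, 3, 19}.
g = 2: 2^171 ≡ 360; 2^114 ≡ 292; 2^18 ≡ 58 — none is 1, so 2 is a primitive root.
So 2 is the smallest generator of (Z/361Z)^×.

2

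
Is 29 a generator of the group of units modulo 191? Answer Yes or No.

Yes

φ(191) = 191 − 1 = 190 = 2 · 5 · 19.
It suffices to check that the order of 29 is not a proper divisor of 190: compute 29^(190/q) for q ∈ {2, 5, 19}.
29^95 ≡ 190 (mod 191)  [q = 2: ≢ 1 ✓]
29^38 ≡ 109 (mod 191)  [q = 5: ≢ 1 ✓]
29^10 ≡ 153 (mod 191)  [q = 19: ≢ 1 ✓]
None equal 1, so ord_191(29) = 190: 29 is a primitive root.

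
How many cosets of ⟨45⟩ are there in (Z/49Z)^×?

1

By Lagrange's theorem, ord_49(45) divides φ(49) = φ(7^2) = 7·(7−1) = 42 = 2 · 3 · 7.
Divisors of 42: 1, 2, 3, 6, 7, 14, 21, 42.
Check 45^d mod 49 for each divisor in increasing order:
45^1 ≡ 45
45^2 ≡ 16
45^3 ≡ 34
45^6 ≡ 29
45^7 ≡ 31
45^14 ≡ 30
45^21 ≡ 48
45^42 ≡ 1
Thus |⟨45⟩| = ord(45) = 42.
The index is φ(49) / ord(45) = 42 / 42 = 1.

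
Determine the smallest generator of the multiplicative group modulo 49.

φ(49) = φ(7^2) = 7·(7−1) = 42 = 2 · 3 · 7.
Test candidates g = 2, 3, … against the prime factors q ∈ {2, 3, 7} of φ(49): g is a generator iff g^(42/q) ≢ 1 for every such q.
g = 2: 2^21 ≡ 1 — hits 1, so not a primitive root.
g = 3: 3^21 ≡ 48; 3^14 ≡ 30; 3^6 ≡ 43 — none is 1, so 3 is a primitive root.
The smallest primitive root modulo 49 is 3.

3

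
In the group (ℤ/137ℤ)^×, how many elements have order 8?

φ(137) = 137 − 1 = 136 = 2^3 · 17.
Since (Z/137Z)^× is cyclic of order 136, the number of elements of order d is φ(d) when d | 136 and 0 otherwise.
8 = 2^3 divides 136, and φ(8) = 4.

4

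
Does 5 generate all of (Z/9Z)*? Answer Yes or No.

Yes

φ(9) = φ(3^2) = 3·(3−1) = 6 = 2 · 3.
An element g generates (Z/9Z)^× iff g^(6/q) ≢ 1 (mod 9) for each prime q ∈ {2, 3}.
5^3 ≡ 8 (mod 9)  [q = 2: ≢ 1 ✓]
5^2 ≡ 7 (mod 9)  [q = 3: ≢ 1 ✓]
All checks pass, so 5 has order 6 and is a primitive root modulo 9.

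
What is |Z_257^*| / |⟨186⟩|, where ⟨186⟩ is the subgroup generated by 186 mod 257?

1

ord(186) | φ(257) = 257 − 1 = 256 = 2^8.
Divisors of 256: 1, 2, 4, 8, 16, 32, 64, 128, 256.
Evaluate successive powers at the divisors of 256:
186^1 ≡ 186 (mod 257)
186^2 ≡ 158 (mod 257)
186^4 ≡ 35 (mod 257)
186^8 ≡ 197 (mod 257)
186^16 ≡ 2 (mod 257)
186^32 ≡ 4 (mod 257)
186^64 ≡ 16 (mod 257)
186^128 ≡ 256 (mod 257)
186^256 ≡ 1 (mod 257) ✓
So ord_257(186) = 256, hence |⟨186⟩| = 256.
The index is φ(257) / ord(186) = 256 / 256 = 1.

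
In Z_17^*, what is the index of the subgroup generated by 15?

2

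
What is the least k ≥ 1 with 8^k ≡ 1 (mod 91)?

4

ord(8) | φ(91) = φ(7·13) = (7−1)·(13−1) = 6·12 = 72 = 2^3 · 3^2.
Divisors of 72: 1, 2, 3, 4, 6, 8, 9, 12, 18, 24, 36, 72.
Test each divisor d:
8^1 ≡ 8 (mod 91)
8^2 ≡ 64 (mod 91)
8^3 ≡ 57 (mod 91)
8^4 ≡ 1 (mod 91) ✓
Hence ord(8) = 4.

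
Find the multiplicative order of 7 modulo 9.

3

Since 7 ∈ (Z/9Z)^×, its order divides φ(9) = φ(3^2) = 3·(3−1) = 6 = 2 · 3.
Divisors of 6: 1, 2, 3, 6.
Evaluate successive powers at the divisors of 6:
7^1 ≡ 7 (mod 9)
7^2 ≡ 4 (mod 9)
7^3 ≡ 1 (mod 9) ✓
Therefore the multiplicative order of 7 modulo 9 is 3.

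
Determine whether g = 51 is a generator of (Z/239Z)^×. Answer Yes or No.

No

φ(239) = 239 − 1 = 238 = 2 · 7 · 17.
Test 51^(238/q) mod 239 for each prime factor q of 238:
51^119 ≡ 1 (mod 239)  [q = 2: ≡ 1 ✗]
51^34 ≡ 1 (mod 239)  [q = 7: ≡ 1 ✗]
51^14 ≡ 40 (mod 239)  [q = 17: ≢ 1 ✓]
Since 51^119 ≡ 1, the order of 51 divides 119 < 238, so 51 is not a primitive root.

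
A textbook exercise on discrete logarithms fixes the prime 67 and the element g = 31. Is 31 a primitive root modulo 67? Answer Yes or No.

φ(67) = 67 − 1 = 66 = 2 · 3 · 11.
An element g generates (Z/67Z)^× iff g^(66/q) ≢ 1 (mod 67) for each prime q ∈ {2, 3, 11}.
31^33 ≡ 66 (mod 67)  [q = 2: ≢ 1 ✓]
31^22 ≡ 29 (mod 67)  [q = 3: ≢ 1 ✓]
31^6 ≡ 40 (mod 67)  [q = 11: ≢ 1 ✓]
Every test exponent gives a nontrivial residue, hence 31 generates the full group.

Yes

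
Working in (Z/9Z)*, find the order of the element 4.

3

Since 4 ∈ (Z/9Z)^×, its order divides φ(9) = φ(3^2) = 3·(3−1) = 6 = 2 · 3.
Divisors of 6: 1, 2, 3, 6.
Compute 4^d (mod 9) for the divisors d until we hit 1:
4^1 ≡ 4 (mod 9)
4^2 ≡ 7 (mod 9)
4^3 ≡ 1 (mod 9) ✓
Hence ord(4) = 3.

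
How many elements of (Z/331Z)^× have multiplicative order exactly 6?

φ(331) = 331 − 1 = 330 = 2 · 3 · 5 · 11.
(Z/331Z)^× is cyclic (|G| = 330); a cyclic group of order m has exactly φ(d) elements of each order d | m, and none otherwise.
6 = 2 · 3 divides 330, and φ(6) = 2.

2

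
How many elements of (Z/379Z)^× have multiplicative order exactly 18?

6

φ(379) = 379 − 1 = 378 = 2 · 3^3 · 7.
Since (Z/379Z)^× is cyclic of order 378, the number of elements of order d is φ(d) when d | 378 and 0 otherwise.
18 = 2 · 3^2 divides 378, and φ(18) = 6.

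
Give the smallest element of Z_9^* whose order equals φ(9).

φ(9) = φ(3^2) = 3·(3−1) = 6 = 2 · 3.
g is a primitive root iff g^(6/q) ≢ 1 (mod 9) for each prime q ∈ {2, 3}.
g = 2: 2^3 ≡ 8; 2^2 ≡ 4 — none is 1, so 2 is a primitive root.
So 2 is the smallest generator of (Z/9Z)^×.

2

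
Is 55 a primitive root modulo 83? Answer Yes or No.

φ(83) = 83 − 1 = 82 = 2 · 41.
It suffices to check that the order of 55 is not a proper divisor of 82: compute 55^(82/q) for q ∈ {2, 41}.
55^41 ≡ 82 (mod 83)  [q = 2: ≢ 1 ✓]
55^2 ≡ 37 (mod 83)  [q = 41: ≢ 1 ✓]
None equal 1, so ord_83(55) = 82: 55 is a primitive root.

Yes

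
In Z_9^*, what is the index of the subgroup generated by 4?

Since 4 ∈ (Z/9Z)^×, its order divides φ(9) = φ(3^2) = 3·(3−1) = 6 = 2 · 3.
Divisors of 6: 1, 2, 3, 6.
Check 4^d mod 9 for each divisor in increasing order:
4^1 ≡ 4 (mod 9)
4^2 ≡ 7 (mod 9)
4^3 ≡ 1 (mod 9) ✓
So ord_9(4) = 3, hence |⟨4⟩| = 3.
Index = |(Z/9Z)^×| / |⟨4⟩| = 6 / 3 = 2.

2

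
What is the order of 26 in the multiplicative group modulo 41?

40

Since 26 ∈ (Z/41Z)^×, its order divides φ(41) = 41 − 1 = 40 = 2^3 · 5.
Divisors of 40: 1, 2, 4, 5, 8, 10, 20, 40.
Check 26^d mod 41 for each divisor in increasing order:
26^1 ≡ 26 (mod 41)
26^2 ≡ 20 (mod 41)
26^4 ≡ 31 (mod 41)
26^5 ≡ 27 (mod 41)
26^8 ≡ 18 (mod 41)
26^10 ≡ 32 (mod 41)
26^20 ≡ 40 (mod 41)
26^40 ≡ 1 (mod 41) ✓
The smallest such exponent is 40, so the order of 26 is 40.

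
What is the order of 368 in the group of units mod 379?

27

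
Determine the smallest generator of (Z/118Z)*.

11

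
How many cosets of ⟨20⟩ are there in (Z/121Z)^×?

By Lagrange's theorem, ord_121(20) divides φ(121) = φ(11^2) = 11·(11−1) = 110 = 2 · 5 · 11.
Divisors of 110: 1, 2, 5, 10, 11, 22, 55, 110.
Test each divisor d:
20^1 ≡ 20 (mod 121)
20^2 ≡ 37 (mod 121)
20^5 ≡ 34 (mod 121)
20^10 ≡ 67 (mod 121)
20^11 ≡ 9 (mod 121)
20^22 ≡ 81 (mod 121)
20^55 ≡ 1 (mod 121) ✓
So ord_121(20) = 55, hence |⟨20⟩| = 55.
The index is φ(121) / ord(20) = 110 / 55 = 2.

2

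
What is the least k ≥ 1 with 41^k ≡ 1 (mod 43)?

7

By Lagrange's theorem, ord_43(41) divides φ(43) = 43 − 1 = 42 = 2 · 3 · 7.
Divisors of 42: 1, 2, 3, 6, 7, 14, 21, 42.
Compute 41^d (mod 43) for the divisors d until we hit 1:
41^1 ≡ 41 (mod 43)
41^2 ≡ 4 (mod 43)
41^3 ≡ 35 (mod 43)
41^6 ≡ 21 (mod 43)
41^7 ≡ 1 (mod 43) ✓
So ord_43(41) = 7.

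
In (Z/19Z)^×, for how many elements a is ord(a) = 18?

6

φ(19) = 19 − 1 = 18 = 2 · 3^2.
In a cyclic group of order 18, there are φ(d) elements of order d for each divisor d of 18, and zero for non-divisors.
18 = 2 · 3^2 divides 18, and φ(18) = 6.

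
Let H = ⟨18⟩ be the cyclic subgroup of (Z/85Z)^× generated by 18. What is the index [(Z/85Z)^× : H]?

16

By Lagrange's theorem, ord_85(18) divides φ(85) = φ(5·17) = (5−1)·(17−1) = 4·16 = 64 = 2^6.
Divisors of 64: 1, 2, 4, 8, 16, 32, 64.
Test each divisor d:
18^1 ≡ 18
18^2 ≡ 69
18^4 ≡ 1
So ord_85(18) = 4, hence |⟨18⟩| = 4.
[(Z/85Z)^× : ⟨18⟩] = 64/4 = 16.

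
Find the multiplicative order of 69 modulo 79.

26

The order of 69 must divide φ(79) = 79 − 1 = 78 = 2 · 3 · 13.
Divisors of 78: 1, 2, 3, 6, 13, 26, 39, 78.
Check 69^d mod 79 for each divisor in increasing order:
69^1 ≡ 69 (mod 79)
69^2 ≡ 21 (mod 79)
69^3 ≡ 27 (mod 79)
69^6 ≡ 18 (mod 79)
69^13 ≡ 78 (mod 79)
69^26 ≡ 1 (mod 79) ✓
So ord_79(69) = 26.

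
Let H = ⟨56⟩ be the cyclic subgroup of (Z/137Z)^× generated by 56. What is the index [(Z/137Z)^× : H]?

The order of 56 must divide φ(137) = 137 − 1 = 136 = 2^3 · 17.
Divisors of 136: 1, 2, 4, 8, 17, 34, 68, 136.
Compute 56^d (mod 137) for the divisors d until we hit 1:
56^1 ≡ 56 (mod 137)
56^2 ≡ 122 (mod 137)
56^4 ≡ 88 (mod 137)
56^8 ≡ 72 (mod 137)
56^17 ≡ 1 (mod 137) ✓
The order of 56 is 17, so the subgroup it generates has 17 elements.
Index = |(Z/137Z)^×| / |⟨56⟩| = 136 / 17 = 8.

8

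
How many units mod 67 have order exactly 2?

1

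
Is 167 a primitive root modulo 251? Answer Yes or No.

Yes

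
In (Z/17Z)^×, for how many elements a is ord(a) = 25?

0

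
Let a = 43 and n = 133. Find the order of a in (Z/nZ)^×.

9

By Lagrange's theorem, ord_133(43) divides φ(133) = φ(7·19) = (7−1)·(19−1) = 6·18 = 108 = 2^2 · 3^3.
Divisors of 108: 1, 2, 3, 4, 6, 9, 12, 18, 27, 36, 54, 108.
Compute 43^d (mod 133) for the divisors d until we hit 1:
43^1 ≡ 43 (mod 133)
43^2 ≡ 120 (mod 133)
43^3 ≡ 106 (mod 133)
43^4 ≡ 36 (mod 133)
43^6 ≡ 64 (mod 133)
43^9 ≡ 1 (mod 133) ✓
Hence ord(43) = 9.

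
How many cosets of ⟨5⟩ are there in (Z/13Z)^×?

Since 5 ∈ (Z/13Z)^×, its order divides φ(13) = 13 − 1 = 12 = 2^2 · 3.
Divisors of 12: 1, 2, 3, 4, 6, 12.
Test each divisor d:
5^1 ≡ 5 (mod 13)
5^2 ≡ 12 (mod 13)
5^3 ≡ 8 (mod 13)
5^4 ≡ 1 (mod 13) ✓
The order of 5 is 4, so the subgroup it generates has 4 elements.
The index is φ(13) / ord(5) = 12 / 4 = 3.

3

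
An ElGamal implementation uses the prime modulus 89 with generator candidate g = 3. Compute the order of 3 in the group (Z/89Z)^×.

88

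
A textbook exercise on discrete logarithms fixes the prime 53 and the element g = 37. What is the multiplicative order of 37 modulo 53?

The order of 37 must divide φ(53) = 53 − 1 = 52 = 2^2 · 13.
Divisors of 52: 1, 2, 4, 13, 26, 52.
Compute 37^d (mod 53) for the divisors d until we hit 1:
37^1 ≡ 37 (mod 53)
37^2 ≡ 44 (mod 53)
37^4 ≡ 28 (mod 53)
37^13 ≡ 52 (mod 53)
37^26 ≡ 1 (mod 53) ✓
The smallest such exponent is 26, so the order of 37 is 26.

26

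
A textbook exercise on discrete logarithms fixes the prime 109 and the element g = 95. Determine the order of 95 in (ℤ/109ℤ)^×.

108

By Lagrange's theorem, ord_109(95) divides φ(109) = 109 − 1 = 108 = 2^2 · 3^3.
Divisors of 108: 1, 2, 3, 4, 6, 9, 12, 18, 27, 36, 54, 108.
Test each divisor d:
95^1 ≡ 95 (mod 109)
95^2 ≡ 87 (mod 109)
95^3 ≡ 90 (mod 109)
95^4 ≡ 48 (mod 109)
95^6 ≡ 34 (mod 109)
95^9 ≡ 8 (mod 109)
95^12 ≡ 66 (mod 109)
95^18 ≡ 64 (mod 109)
95^27 ≡ 76 (mod 109)
95^36 ≡ 63 (mod 109)
95^54 ≡ 108 (mod 109)
95^108 ≡ 1 (mod 109) ✓
Hence ord(95) = 108.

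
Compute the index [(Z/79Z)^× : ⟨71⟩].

3

ord(71) | φ(79) = 79 − 1 = 78 = 2 · 3 · 13.
Divisors of 78: 1, 2, 3, 6, 13, 26, 39, 78.
Check 71^d mod 79 for each divisor in increasing order:
71^1 ≡ 71 (mod 79)
71^2 ≡ 64 (mod 79)
71^3 ≡ 41 (mod 79)
71^6 ≡ 22 (mod 79)
71^13 ≡ 78 (mod 79)
71^26 ≡ 1 (mod 79) ✓
The order of 71 is 26, so the subgroup it generates has 26 elements.
The index is φ(79) / ord(71) = 78 / 26 = 3.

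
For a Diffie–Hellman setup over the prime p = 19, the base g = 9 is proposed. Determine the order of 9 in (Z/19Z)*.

9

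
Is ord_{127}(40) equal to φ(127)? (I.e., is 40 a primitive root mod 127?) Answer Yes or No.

No

φ(127) = 127 − 1 = 126 = 2 · 3^2 · 7.
It suffices to check that the order of 40 is not a proper divisor of 126: compute 40^(126/q) for q ∈ {2, 3, 7}.
40^63 ≡ 126 (mod 127)  [q = 2: ≢ 1 ✓]
40^42 ≡ 1 (mod 127)  [q = 3: ≡ 1 ✗]
40^18 ≡ 16 (mod 127)  [q = 7: ≢ 1 ✓]
The check at q = 3 fails, so 40 generates a proper subgroup.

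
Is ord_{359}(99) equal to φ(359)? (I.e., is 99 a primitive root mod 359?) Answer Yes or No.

φ(359) = 359 − 1 = 358 = 2 · 179.
99 is a primitive root mod 359 iff 99^(φ(359)/q) ≢ 1 for every prime q | φ(359), i.e. q ∈ {2, 179}.
99^179 ≡ 1 (mod 359)  [q = 2: ≡ 1 ✗]
99^2 ≡ 108 (mod 359)  [q = 179: ≢ 1 ✓]
99^179 ≡ 1 shows ord(99) | 179, strictly less than φ(359); not a primitive root.

No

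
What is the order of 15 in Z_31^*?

ord(15) | φ(31) = 31 − 1 = 30 = 2 · 3 · 5.
Divisors of 30: 1, 2, 3, 5, 6, 10, 15, 30.
Check 15^d mod 31 for each divisor in increasing order:
15^1 ≡ 15 (mod 31)
15^2 ≡ 8 (mod 31)
15^3 ≡ 27 (mod 31)
15^5 ≡ 30 (mod 31)
15^6 ≡ 16 (mod 31)
15^10 ≡ 1 (mod 31) ✓
The smallest such exponent is 10, so the order of 15 is 10.

10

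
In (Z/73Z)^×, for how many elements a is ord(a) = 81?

φ(73) = 73 − 1 = 72 = 2^3 · 3^2.
In a cyclic group of order 72, there are φ(d) elements of order d for each divisor d of 72, and zero for non-divisors.
81 does not divide 72, so no element of (Z/73Z)^× has order 81.

0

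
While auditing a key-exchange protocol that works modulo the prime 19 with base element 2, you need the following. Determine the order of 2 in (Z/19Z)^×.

18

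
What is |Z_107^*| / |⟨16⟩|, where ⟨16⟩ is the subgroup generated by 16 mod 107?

By Lagrange's theorem, ord_107(16) divides φ(107) = 107 − 1 = 106 = 2 · 53.
Divisors of 106: 1, 2, 53, 106.
Test each divisor d:
16^1 ≡ 16
16^2 ≡ 42
16^53 ≡ 1
So ord_107(16) = 53, hence |⟨16⟩| = 53.
[(Z/107Z)^× : ⟨16⟩] = 106/53 = 2.

2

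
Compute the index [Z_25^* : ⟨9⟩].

ord(9) | φ(25) = φ(5^2) = 5·(5−1) = 20 = 2^2 · 5.
Divisors of 20: 1, 2, 4, 5, 10, 20.
Evaluate successive powers at the divisors of 20:
9^1 ≡ 9 (mod 25)
9^2 ≡ 6 (mod 25)
9^4 ≡ 11 (mod 25)
9^5 ≡ 24 (mod 25)
9^10 ≡ 1 (mod 25) ✓
Thus |⟨9⟩| = ord(9) = 10.
The index is φ(25) / ord(9) = 20 / 10 = 2.

2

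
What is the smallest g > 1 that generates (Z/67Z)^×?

2

φ(67) = 67 − 1 = 66 = 2 · 3 · 11.
g is a primitive root iff g^(66/q) ≢ 1 (mod 67) for each prime q ∈ {2, 3, 11}.
g = 2: 2^33 ≡ 66; 2^22 ≡ 37; 2^6 ≡ 64 — none is 1, so 2 is a primitive root.
So 2 is the smallest generator of (Z/67Z)^×.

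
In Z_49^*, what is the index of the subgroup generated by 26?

The order of 26 must divide φ(49) = φ(7^2) = 7·(7−1) = 42 = 2 · 3 · 7.
Divisors of 42: 1, 2, 3, 6, 7, 14, 21, 42.
Check 26^d mod 49 for each divisor in increasing order:
26^1 ≡ 26 (mod 49)
26^2 ≡ 39 (mod 49)
26^3 ≡ 34 (mod 49)
26^6 ≡ 29 (mod 49)
26^7 ≡ 19 (mod 49)
26^14 ≡ 18 (mod 49)
26^21 ≡ 48 (mod 49)
26^42 ≡ 1 (mod 49) ✓
The order of 26 is 42, so the subgroup it generates has 42 elements.
Index = |(Z/49Z)^×| / |⟨26⟩| = 42 / 42 = 1.

1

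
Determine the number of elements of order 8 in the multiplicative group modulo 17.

φ(17) = 17 − 1 = 16 = 2^4.
In a cyclic group of order 16, there are φ(d) elements of order d for each divisor d of 16, and zero for non-divisors.
8 = 2^3 divides 16, and φ(8) = 4.

4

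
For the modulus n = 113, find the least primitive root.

φ(113) = 113 − 1 = 112 = 2^4 · 7.
Test candidates g = 2, 3, … against the prime factors q ∈ {2, 7} of φ(113): g is a generator iff g^(112/q) ≢ 1 for every such q.
g = 2: 2^56 ≡ 1 — hits 1, so not a primitive root.
g = 3: 3^56 ≡ 112; 3^16 ≡ 49 — none is 1, so 3 is a primitive root.
So 3 is the smallest generator of (Z/113Z)^×.

3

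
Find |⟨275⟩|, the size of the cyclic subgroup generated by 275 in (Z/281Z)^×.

56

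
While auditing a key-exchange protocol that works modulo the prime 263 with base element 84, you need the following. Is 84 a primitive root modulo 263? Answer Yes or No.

φ(263) = 263 − 1 = 262 = 2 · 131.
84 is a primitive root mod 263 iff 84^(φ(263)/q) ≢ 1 for every prime q | φ(263), i.e. q ∈ {2, 131}.
84^131 ≡ 262 (mod 263)  [q = 2: ≢ 1 ✓]
84^2 ≡ 218 (mod 263)  [q = 131: ≢ 1 ✓]
All checks pass, so 84 has order 262 and is a primitive root modulo 263.

Yes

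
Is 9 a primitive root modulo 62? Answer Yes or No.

No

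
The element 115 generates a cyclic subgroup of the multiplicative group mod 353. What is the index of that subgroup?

By Lagrange's theorem, ord_353(115) divides φ(353) = 353 − 1 = 352 = 2^5 · 11.
Divisors of 352: 1, 2, 4, 8, 11, 16, 22, 32, 44, 88, 176, 352.
Check 115^d mod 353 for each divisor in increasing order:
115^1 ≡ 115 (mod 353)
115^2 ≡ 164 (mod 353)
115^4 ≡ 68 (mod 353)
115^8 ≡ 35 (mod 353)
115^11 ≡ 343 (mod 353)
115^16 ≡ 166 (mod 353)
115^22 ≡ 100 (mod 353)
115^32 ≡ 22 (mod 353)
115^44 ≡ 116 (mod 353)
115^88 ≡ 42 (mod 353)
115^176 ≡ 352 (mod 353)
115^352 ≡ 1 (mod 353) ✓
So ord_353(115) = 352, hence |⟨115⟩| = 352.
Index = |(Z/353Z)^×| / |⟨115⟩| = 352 / 352 = 1.

1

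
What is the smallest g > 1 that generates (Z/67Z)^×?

2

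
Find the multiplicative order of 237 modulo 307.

The order of 237 must divide φ(307) = 307 − 1 = 306 = 2 · 3^2 · 17.
Divisors of 306: 1, 2, 3, 6, 9, 17, 18, 34, 51, 102, 153, 306.
Evaluate successive powers at the divisors of 306:
237^1 ≡ 237 (mod 307)
237^2 ≡ 295 (mod 307)
237^3 ≡ 226 (mod 307)
237^6 ≡ 114 (mod 307)
237^9 ≡ 283 (mod 307)
237^17 ≡ 290 (mod 307)
237^18 ≡ 269 (mod 307)
237^34 ≡ 289 (mod 307)
237^51 ≡ 306 (mod 307)
237^102 ≡ 1 (mod 307) ✓
Therefore the multiplicative order of 237 modulo 307 is 102.

102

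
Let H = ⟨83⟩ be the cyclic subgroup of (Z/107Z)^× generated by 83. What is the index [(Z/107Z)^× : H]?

The order of 83 must divide φ(107) = 107 − 1 = 106 = 2 · 53.
Divisors of 106: 1, 2, 53, 106.
Compute 83^d (mod 107) for the divisors d until we hit 1:
83^1 ≡ 83 (mod 107)
83^2 ≡ 41 (mod 107)
83^53 ≡ 1 (mod 107) ✓
So ord_107(83) = 53, hence |⟨83⟩| = 53.
[(Z/107Z)^× : ⟨83⟩] = 106/53 = 2.

2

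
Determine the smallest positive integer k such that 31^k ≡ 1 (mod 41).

10

By Lagrange's theorem, ord_41(31) divides φ(41) = 41 − 1 = 40 = 2^3 · 5.
Divisors of 40: 1, 2, 4, 5, 8, 10, 20, 40.
Check 31^d mod 41 for each divisor in increasing order:
31^1 ≡ 31 (mod 41)
31^2 ≡ 18 (mod 41)
31^4 ≡ 37 (mod 41)
31^5 ≡ 40 (mod 41)
31^8 ≡ 16 (mod 41)
31^10 ≡ 1 (mod 41) ✓
Therefore the multiplicative order of 31 modulo 41 is 10.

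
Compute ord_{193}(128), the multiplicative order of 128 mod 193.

96

By Lagrange's theorem, ord_193(128) divides φ(193) = 193 − 1 = 192 = 2^6 · 3.
Divisors of 192: 1, 2, 3, 4, 6, 8, 12, 16, 24, 32, 48, 64, 96, 192.
Evaluate successive powers at the divisors of 192:
128^1 ≡ 128 (mod 193)
128^2 ≡ 172 (mod 193)
128^3 ≡ 14 (mod 193)
128^4 ≡ 55 (mod 193)
128^6 ≡ 3 (mod 193)
128^8 ≡ 130 (mod 193)
128^12 ≡ 9 (mod 193)
128^16 ≡ 109 (mod 193)
128^24 ≡ 81 (mod 193)
128^32 ≡ 108 (mod 193)
128^48 ≡ 192 (mod 193)
128^64 ≡ 84 (mod 193)
128^96 ≡ 1 (mod 193) ✓
So ord_193(128) = 96.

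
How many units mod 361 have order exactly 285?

0

φ(361) = φ(19^2) = 19·(19−1) = 342 = 2 · 3^2 · 19.
Since (Z/361Z)^× is cyclic of order 342, the number of elements of order d is φ(d) when d | 342 and 0 otherwise.
Here 342 is not a multiple of 285, so there are no elements of order 285.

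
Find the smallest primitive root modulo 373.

2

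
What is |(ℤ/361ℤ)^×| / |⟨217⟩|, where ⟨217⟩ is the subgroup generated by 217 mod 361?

3

The order of 217 must divide φ(361) = φ(19^2) = 19·(19−1) = 342 = 2 · 3^2 · 19.
Divisors of 342: 1, 2, 3, 6, 9, 18, 19, 38, 57, 114, 171, 342.
Evaluate successive powers at the divisors of 342:
217^1 ≡ 217
217^2 ≡ 159
217^3 ≡ 208
217^6 ≡ 305
217^9 ≡ 265
217^18 ≡ 191
217^19 ≡ 293
217^38 ≡ 292
217^57 ≡ 360
217^114 ≡ 1
The order of 217 is 114, so the subgroup it generates has 114 elements.
The index is φ(361) / ord(217) = 342 / 114 = 3.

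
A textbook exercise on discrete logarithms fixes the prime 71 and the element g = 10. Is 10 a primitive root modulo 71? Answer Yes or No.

φ(71) = 71 − 1 = 70 = 2 · 5 · 7.
Test 10^(70/q) mod 71 for each prime factor q of 70:
10^35 ≡ 1 (mod 71)  [q = 2: ≡ 1 ✗]
10^14 ≡ 25 (mod 71)  [q = 5: ≢ 1 ✓]
10^10 ≡ 30 (mod 71)  [q = 7: ≢ 1 ✓]
The check at q = 2 fails, so 10 generates a proper subgroup.

No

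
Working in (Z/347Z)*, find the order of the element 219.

ord(219) | φ(347) = 347 − 1 = 346 = 2 · 173.
Divisors of 346: 1, 2, 173, 346.
Test each divisor d:
219^1 ≡ 219 (mod 347)
219^2 ≡ 75 (mod 347)
219^173 ≡ 1 (mod 347) ✓
Therefore the multiplicative order of 219 modulo 347 is 173.

173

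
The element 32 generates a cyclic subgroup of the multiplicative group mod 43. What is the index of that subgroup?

The order of 32 must divide φ(43) = 43 − 1 = 42 = 2 · 3 · 7.
Divisors of 42: 1, 2, 3, 6, 7, 14, 21, 42.
Evaluate successive powers at the divisors of 42:
32^1 ≡ 32 (mod 43)
32^2 ≡ 35 (mod 43)
32^3 ≡ 2 (mod 43)
32^6 ≡ 4 (mod 43)
32^7 ≡ 42 (mod 43)
32^14 ≡ 1 (mod 43) ✓
Thus |⟨32⟩| = ord(32) = 14.
Index = |(Z/43Z)^×| / |⟨32⟩| = 42 / 14 = 3.

3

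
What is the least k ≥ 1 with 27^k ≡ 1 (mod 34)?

ord(27) | φ(34) = φ(2)·φ(17) = 1·16 = 16 = 2^4.
Divisors of 16: 1, 2, 4, 8, 16.
Check 27^d mod 34 for each divisor in increasing order:
27^1 ≡ 27 (mod 34)
27^2 ≡ 15 (mod 34)
27^4 ≡ 21 (mod 34)
27^8 ≡ 33 (mod 34)
27^16 ≡ 1 (mod 34) ✓
The smallest such exponent is 16, so the order of 27 is 16.

16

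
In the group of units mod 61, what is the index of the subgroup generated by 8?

3

ord(8) | φ(61) = 61 − 1 = 60 = 2^2 · 3 · 5.
Divisors of 60: 1, 2, 3, 4, 5, 6, 10, 12, 15, 20, 30, 60.
Evaluate successive powers at the divisors of 60:
8^1 ≡ 8 (mod 61)
8^2 ≡ 3 (mod 61)
8^3 ≡ 24 (mod 61)
8^4 ≡ 9 (mod 61)
8^5 ≡ 11 (mod 61)
8^6 ≡ 27 (mod 61)
8^10 ≡ 60 (mod 61)
8^12 ≡ 58 (mod 61)
8^15 ≡ 50 (mod 61)
8^20 ≡ 1 (mod 61) ✓
Thus |⟨8⟩| = ord(8) = 20.
The index is φ(61) / ord(8) = 60 / 20 = 3.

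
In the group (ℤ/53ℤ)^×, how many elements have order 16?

0

φ(53) = 53 − 1 = 52 = 2^2 · 13.
Since (Z/53Z)^× is cyclic of order 52, the number of elements of order d is φ(d) when d | 52 and 0 otherwise.
Here 52 is not a multiple of 16, so there are no elements of order 16.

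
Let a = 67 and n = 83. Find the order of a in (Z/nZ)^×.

82

By Lagrange's theorem, ord_83(67) divides φ(83) = 83 − 1 = 82 = 2 · 41.
Divisors of 82: 1, 2, 41, 82.
Evaluate successive powers at the divisors of 82:
67^1 ≡ 67 (mod 83)
67^2 ≡ 7 (mod 83)
67^41 ≡ 82 (mod 83)
67^82 ≡ 1 (mod 83) ✓
Therefore the multiplicative order of 67 modulo 83 is 82.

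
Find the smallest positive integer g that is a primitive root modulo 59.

φ(59) = 59 − 1 = 58 = 2 · 29.
Test candidates g = 2, 3, … against the prime factors q ∈ {2, 29} of φ(59): g is a generator iff g^(58/q) ≢ 1 for every such q.
g = 2: 2^29 ≡ 58; 2^2 ≡ 4 — none is 1, so 2 is a primitive root.
Hence the least primitive root of 59 is 2.

2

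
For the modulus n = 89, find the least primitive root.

3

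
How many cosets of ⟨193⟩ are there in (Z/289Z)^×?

1

ord(193) | φ(289) = φ(17^2) = 17·(17−1) = 272 = 2^4 · 17.
Divisors of 272: 1, 2, 4, 8, 16, 17, 34, 68, 136, 272.
Check 193^d mod 289 for each divisor in increasing order:
193^1 ≡ 193 (mod 289)
193^2 ≡ 257 (mod 289)
193^4 ≡ 157 (mod 289)
193^8 ≡ 84 (mod 289)
193^16 ≡ 120 (mod 289)
193^17 ≡ 40 (mod 289)
193^34 ≡ 155 (mod 289)
193^68 ≡ 38 (mod 289)
193^136 ≡ 288 (mod 289)
193^272 ≡ 1 (mod 289) ✓
The order of 193 is 272, so the subgroup it generates has 272 elements.
The index is φ(289) / ord(193) = 272 / 272 = 1.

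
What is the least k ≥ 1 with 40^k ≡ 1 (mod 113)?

Since 40 ∈ (Z/113Z)^×, its order divides φ(113) = 113 − 1 = 112 = 2^4 · 7.
Divisors of 112: 1, 2, 4, 7, 8, 14, 16, 28, 56, 112.
Evaluate successive powers at the divisors of 112:
40^1 ≡ 40
40^2 ≡ 18
40^4 ≡ 98
40^7 ≡ 48
40^8 ≡ 112
40^14 ≡ 44
40^16 ≡ 1
So ord_113(40) = 16.

16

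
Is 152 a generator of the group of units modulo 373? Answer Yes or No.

No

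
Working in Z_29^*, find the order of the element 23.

7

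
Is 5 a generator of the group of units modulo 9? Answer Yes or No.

Yes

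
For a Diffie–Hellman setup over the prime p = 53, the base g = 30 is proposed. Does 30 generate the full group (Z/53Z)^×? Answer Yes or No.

φ(53) = 53 − 1 = 52 = 2^2 · 13.
Test 30^(52/q) mod 53 for each prime factor q of 52:
30^26 ≡ 52 (mod 53)  [q = 2: ≢ 1 ✓]
30^4 ≡ 1 (mod 53)  [q = 13: ≡ 1 ✗]
Since 30^4 ≡ 1, the order of 30 divides 4 < 52, so 30 is not a primitive root.

No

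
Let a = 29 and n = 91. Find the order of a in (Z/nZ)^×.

3

By Lagrange's theorem, ord_91(29) divides φ(91) = φ(7·13) = (7−1)·(13−1) = 6·12 = 72 = 2^3 · 3^2.
Divisors of 72: 1, 2, 3, 4, 6, 8, 9, 12, 18, 24, 36, 72.
Compute 29^d (mod 91) for the divisors d until we hit 1:
29^1 ≡ 29
29^2 ≡ 22
29^3 ≡ 1
Therefore the multiplicative order of 29 modulo 91 is 3.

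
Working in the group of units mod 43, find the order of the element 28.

42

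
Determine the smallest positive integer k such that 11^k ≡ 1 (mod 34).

16

ord(11) | φ(34) = φ(2)·φ(17) = 1·16 = 16 = 2^4.
Divisors of 16: 1, 2, 4, 8, 16.
Compute 11^d (mod 34) for the divisors d until we hit 1:
11^1 ≡ 11 (mod 34)
11^2 ≡ 19 (mod 34)
11^4 ≡ 21 (mod 34)
11^8 ≡ 33 (mod 34)
11^16 ≡ 1 (mod 34) ✓
Hence ord(11) = 16.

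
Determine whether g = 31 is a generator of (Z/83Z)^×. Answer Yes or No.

φ(83) = 83 − 1 = 82 = 2 · 41.
Test 31^(82/q) mod 83 for each prime factor q of 82:
31^41 ≡ 1 (mod 83)  [q = 2: ≡ 1 ✗]
31^2 ≡ 48 (mod 83)  [q = 41: ≢ 1 ✓]
31^41 ≡ 1 shows ord(31) | 41, strictly less than φ(83); not a primitive root.

No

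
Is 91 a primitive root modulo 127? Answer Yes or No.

φ(127) = 127 − 1 = 126 = 2 · 3^2 · 7.
An element g generates (Z/127Z)^× iff g^(126/q) ≢ 1 (mod 127) for each prime q ∈ {2, 3, 7}.
91^63 ≡ 126 (mod 127)  [q = 2: ≢ 1 ✓]
91^42 ≡ 19 (mod 127)  [q = 3: ≢ 1 ✓]
91^18 ≡ 32 (mod 127)  [q = 7: ≢ 1 ✓]
Every test exponent gives a nontrivial residue, hence 91 generates the full group.

Yes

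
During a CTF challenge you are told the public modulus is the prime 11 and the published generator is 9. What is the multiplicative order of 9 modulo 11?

5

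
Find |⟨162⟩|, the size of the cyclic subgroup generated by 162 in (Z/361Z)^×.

ord(162) | φ(361) = φ(19^2) = 19·(19−1) = 342 = 2 · 3^2 · 19.
Divisors of 342: 1, 2, 3, 6, 9, 18, 19, 38, 57, 114, 171, 342.
Evaluate successive powers at the divisors of 342:
162^1 ≡ 162 (mod 361)
162^2 ≡ 252 (mod 361)
162^3 ≡ 31 (mod 361)
162^6 ≡ 239 (mod 361)
162^9 ≡ 189 (mod 361)
162^18 ≡ 343 (mod 361)
162^19 ≡ 333 (mod 361)
162^38 ≡ 62 (mod 361)
162^57 ≡ 69 (mod 361)
162^114 ≡ 68 (mod 361)
162^171 ≡ 360 (mod 361)
162^342 ≡ 1 (mod 361) ✓
Hence ord(162) = 342.

342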